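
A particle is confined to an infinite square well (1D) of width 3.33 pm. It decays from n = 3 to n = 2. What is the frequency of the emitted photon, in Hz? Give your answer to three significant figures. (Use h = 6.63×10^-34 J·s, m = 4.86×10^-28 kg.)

E_1 = h²/(8mL²) = 1.020×10^-17 J and ΔE = (3² − 2²)E_1 = 5.100×10^-17 J.
f = ΔE/h = 5.100×10^-17/6.63×10^-34 = 7.69×10^16 Hz.

f = 7.69×10^16 Hz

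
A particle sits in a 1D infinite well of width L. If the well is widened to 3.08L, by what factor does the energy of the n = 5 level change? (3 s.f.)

0.105

E_n ∝ 1/L², so the energy scales by 1/3.08² = 0.105.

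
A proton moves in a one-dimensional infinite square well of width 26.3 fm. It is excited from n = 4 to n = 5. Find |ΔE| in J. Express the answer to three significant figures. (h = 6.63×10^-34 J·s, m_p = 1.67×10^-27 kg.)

|ΔE| = 4.28×10^-13 J

E_1 = h²/(8m_pL²) = 4.757×10^-14 J.
|ΔE| = |4² − 5²|·E_1 = 9·4.757×10^-14 J = 4.28×10^-13 J.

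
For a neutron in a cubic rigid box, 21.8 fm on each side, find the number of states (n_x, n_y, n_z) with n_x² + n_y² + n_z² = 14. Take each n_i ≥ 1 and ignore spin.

degeneracy = 6

The level has n_x² + n_y² + n_z² = 14. The ordered positive-integer solutions are (1, 2, 3), (1, 3, 2), (2, 1, 3), (2, 3, 1), (3, 1, 2), (3, 2, 1).
That gives 6 states.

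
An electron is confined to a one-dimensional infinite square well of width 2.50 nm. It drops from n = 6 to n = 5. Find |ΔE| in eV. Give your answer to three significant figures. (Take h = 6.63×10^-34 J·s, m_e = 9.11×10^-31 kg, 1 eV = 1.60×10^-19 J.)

E_1 = h²/(8m_eL²) = 9.650×10^-21 J.
|ΔE| = |6² − 5²|·E_1 = 11·9.650×10^-21 J = 1.061×10^-19 J = 0.663 eV.

|ΔE| = 0.663 eV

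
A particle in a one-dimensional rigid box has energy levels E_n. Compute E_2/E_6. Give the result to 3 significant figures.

E_n ∝ n², so E_2/E_6 = 2²/6² = 4/36 = 0.111.

0.111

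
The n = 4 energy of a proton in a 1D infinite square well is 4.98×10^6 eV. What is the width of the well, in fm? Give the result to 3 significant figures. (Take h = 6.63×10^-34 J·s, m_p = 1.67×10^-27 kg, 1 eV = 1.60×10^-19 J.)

L = 25.7 fm

From E_n = n²h²/(8m_pL²), L = n·h/√(8m_pE_n).
E_4 = 4.98×10^6 eV = 7.968×10^-13 J, so L = 4·6.63×10^-34/√(8·1.67×10^-27·7.968×10^-13) = 2.57×10^-14 m = 25.7 fm.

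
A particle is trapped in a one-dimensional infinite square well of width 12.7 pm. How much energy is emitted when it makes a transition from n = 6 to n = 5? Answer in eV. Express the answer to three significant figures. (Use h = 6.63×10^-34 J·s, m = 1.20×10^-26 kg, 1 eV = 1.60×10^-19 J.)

E_1 = h²/(8mL²) = 2.839×10^-20 J.
|ΔE| = |6² − 5²|·E_1 = 11·2.839×10^-20 J = 3.123×10^-19 J = 1.95 eV.

|ΔE| = 1.95 eV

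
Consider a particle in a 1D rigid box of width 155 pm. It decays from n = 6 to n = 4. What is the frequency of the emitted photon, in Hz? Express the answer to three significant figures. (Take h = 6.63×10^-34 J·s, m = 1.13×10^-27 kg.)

E_1 = h²/(8mL²) = 2.024×10^-21 J and ΔE = (6² − 4²)E_1 = 4.048×10^-20 J.
f = ΔE/h = 4.048×10^-20/6.63×10^-34 = 6.11×10^13 Hz.

f = 6.11×10^13 Hz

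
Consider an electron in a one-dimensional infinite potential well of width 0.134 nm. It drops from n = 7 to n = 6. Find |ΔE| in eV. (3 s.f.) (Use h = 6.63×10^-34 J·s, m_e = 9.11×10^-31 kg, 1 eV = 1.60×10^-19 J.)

|ΔE| = 273 eV

E_1 = h²/(8m_eL²) = 3.359×10^-18 J.
|ΔE| = |7² − 6²|·E_1 = 13·3.359×10^-18 J = 4.367×10^-17 J = 273 eV.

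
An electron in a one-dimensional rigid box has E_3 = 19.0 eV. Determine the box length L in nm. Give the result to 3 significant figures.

From E_n = n²h²/(8m_eL²), L = n·h/√(8m_eE_n).
E_3 = 19.0 eV = 3.044×10^-18 J, so L = 3·6.626×10^-34/√(8·9.109×10^-31·3.044×10^-18) = 4.22×10^-10 m = 0.422 nm.

L = 0.422 nm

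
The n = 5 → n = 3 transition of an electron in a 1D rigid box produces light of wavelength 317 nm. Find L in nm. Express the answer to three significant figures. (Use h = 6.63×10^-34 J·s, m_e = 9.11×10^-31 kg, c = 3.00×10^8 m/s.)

L = 1.24 nm

The photon carries ΔE = hc/λ = 6.63×10^-34·3.00×10^8/3.17×10^-7 m = 6.274×10^-19 J.
Since ΔE = (5² − 3²)E_1, E_1 = 3.921×10^-20 J, and L = h/√(8m_eE_1) = 1.24×10^-9 m = 1.24 nm.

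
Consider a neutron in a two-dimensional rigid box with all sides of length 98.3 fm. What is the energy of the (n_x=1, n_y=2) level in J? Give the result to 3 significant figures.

E = 1.70×10^-14 J

For a 2D rectangular well E = (h²/8m_n)·Σ n_i²/L_i² = (6.626×10^-34)²/(8·1.675×10^-27) · [1²/(98.3 fm)² + 2²/(98.3 fm)²].
Evaluating gives E = 1.70×10^-14 J.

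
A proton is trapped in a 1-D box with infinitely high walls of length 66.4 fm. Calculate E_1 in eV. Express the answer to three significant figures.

E_1 = 4.64×10^4 eV

For an infinite well E_n = n²h²/(8m_pL²), so E_1 = h²/(8m_pL²) = (6.626×10^-34)²/(8·1.673×10^-27·(6.64×10^-14 m)²) = 7.440×10^-15 J.
Converting, E_1 = 7.440×10^-15 J / (1.602×10^-19 J/eV) = 4.64×10^4 eV.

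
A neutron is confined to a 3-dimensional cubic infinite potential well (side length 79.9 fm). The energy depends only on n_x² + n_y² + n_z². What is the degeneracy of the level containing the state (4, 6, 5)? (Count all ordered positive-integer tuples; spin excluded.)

degeneracy = 12

The level has n_x² + n_y² + n_z² = 77. The ordered positive-integer solutions are (2, 3, 8), (2, 8, 3), (3, 2, 8), (3, 8, 2), (4, 5, 6), (4, 6, 5), (5, 4, 6), (5, 6, 4), (6, 4, 5), (6, 5, 4), (8, 2, 3), (8, 3, 2).
That gives 12 states.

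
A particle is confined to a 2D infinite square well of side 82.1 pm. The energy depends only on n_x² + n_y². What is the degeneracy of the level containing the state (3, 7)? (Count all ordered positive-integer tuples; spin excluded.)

The level has n_x² + n_y² = 58. The ordered positive-integer solutions are (3, 7), (7, 3).
That gives 2 states.

degeneracy = 2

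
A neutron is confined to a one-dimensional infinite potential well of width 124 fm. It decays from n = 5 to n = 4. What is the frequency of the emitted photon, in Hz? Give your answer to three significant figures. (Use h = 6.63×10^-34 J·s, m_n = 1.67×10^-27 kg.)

E_1 = h²/(8m_nL²) = 2.140×10^-15 J and ΔE = (5² − 4²)E_1 = 1.926×10^-14 J.
f = ΔE/h = 1.926×10^-14/6.63×10^-34 = 2.90×10^19 Hz.

f = 2.90×10^19 Hz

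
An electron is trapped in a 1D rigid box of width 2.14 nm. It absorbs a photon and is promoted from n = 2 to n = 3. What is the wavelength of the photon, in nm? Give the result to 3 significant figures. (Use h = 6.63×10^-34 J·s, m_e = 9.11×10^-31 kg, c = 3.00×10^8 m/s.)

E_1 = h²/(8m_eL²) = 1.317×10^-20 J, so ΔE = (3² − 2²)E_1 = 6.585×10^-20 J.
λ = hc/ΔE = (6.63×10^-34·3.00×10^8)/6.585×10^-20 = 3.02×10^-6 m = 3.02×10^3 nm.

λ = 3.02×10^3 nm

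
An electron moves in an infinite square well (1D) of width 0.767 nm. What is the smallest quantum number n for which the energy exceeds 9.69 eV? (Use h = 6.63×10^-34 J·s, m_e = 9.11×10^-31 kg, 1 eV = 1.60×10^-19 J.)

E_1 = h²/(8m_eL²) = 1.025×10^-19 J = 0.6406 eV.
Need n² > 9.69/0.6406 = 15.13, i.e. n > 3.890.
The smallest integer satisfying this is n = 4.

n = 4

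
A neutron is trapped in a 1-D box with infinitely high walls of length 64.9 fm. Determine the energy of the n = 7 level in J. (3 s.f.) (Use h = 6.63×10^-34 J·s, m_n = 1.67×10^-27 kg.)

E_7 = 3.83×10^-13 J

For an infinite well E_n = n²h²/(8m_nL²), so E_1 = h²/(8m_nL²) = (6.63×10^-34)²/(8·1.67×10^-27·(6.49×10^-14 m)²) = 7.811×10^-15 J.
Then E_7 = 7²·E_1 = 49·7.811×10^-15 J = 3.83×10^-13 J.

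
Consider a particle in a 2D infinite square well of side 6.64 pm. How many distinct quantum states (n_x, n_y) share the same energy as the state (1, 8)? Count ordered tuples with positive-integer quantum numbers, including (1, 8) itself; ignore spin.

The level has n_x² + n_y² = 65. The ordered positive-integer solutions are (1, 8), (4, 7), (7, 4), (8, 1).
That gives 4 states.

degeneracy = 4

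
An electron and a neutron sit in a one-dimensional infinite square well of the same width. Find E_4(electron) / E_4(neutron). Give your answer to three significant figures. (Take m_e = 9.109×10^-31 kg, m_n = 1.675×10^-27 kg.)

1.84×10^3

E_n ∝ 1/m at fixed n and L, so the ratio is m_n/m_e = 1.675×10^-27/9.109×10^-31 = 1.84×10^3.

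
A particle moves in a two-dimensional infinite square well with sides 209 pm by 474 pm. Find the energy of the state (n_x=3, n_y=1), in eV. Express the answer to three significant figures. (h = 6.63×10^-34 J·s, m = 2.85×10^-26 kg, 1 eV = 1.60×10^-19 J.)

For a 2D rectangular well E = (h²/8m)·Σ n_i²/L_i² = (6.63×10^-34)²/(8·2.85×10^-26) · [3²/(209 pm)² + 1²/(474 pm)²].
Evaluating gives E = 4.058×10^-22 J = 0.00254 eV.

E = 0.00254 eV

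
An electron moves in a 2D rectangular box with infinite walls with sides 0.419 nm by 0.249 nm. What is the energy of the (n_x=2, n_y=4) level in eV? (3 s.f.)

For a 2D rectangular well E = (h²/8m_e)·Σ n_i²/L_i² = (6.626×10^-34)²/(8·9.109×10^-31) · [2²/(0.419 nm)² + 4²/(0.249 nm)²].
Evaluating gives E = 1.692×10^-17 J = 106 eV.

E = 106 eV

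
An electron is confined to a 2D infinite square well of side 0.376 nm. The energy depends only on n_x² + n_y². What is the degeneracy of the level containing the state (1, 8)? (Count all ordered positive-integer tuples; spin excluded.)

The level has n_x² + n_y² = 65. The ordered positive-integer solutions are (1, 8), (4, 7), (7, 4), (8, 1).
That gives 4 states.

degeneracy = 4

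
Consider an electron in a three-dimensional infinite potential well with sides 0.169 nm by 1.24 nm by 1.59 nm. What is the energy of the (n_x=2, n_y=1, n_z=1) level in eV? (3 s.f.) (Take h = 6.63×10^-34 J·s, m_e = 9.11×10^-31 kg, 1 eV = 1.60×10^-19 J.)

For a 3D rectangular well E = (h²/8m_e)·Σ n_i²/L_i² = (6.63×10^-34)²/(8·9.11×10^-31) · [2²/(0.169 nm)² + 1²/(1.24 nm)² + 1²/(1.59 nm)²].
Evaluating gives E = 8.510×10^-18 J = 53.2 eV.

E = 53.2 eV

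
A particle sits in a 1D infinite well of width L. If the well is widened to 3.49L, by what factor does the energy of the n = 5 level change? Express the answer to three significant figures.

E_n ∝ 1/L², so the energy scales by 1/3.49² = 0.0821.

0.0821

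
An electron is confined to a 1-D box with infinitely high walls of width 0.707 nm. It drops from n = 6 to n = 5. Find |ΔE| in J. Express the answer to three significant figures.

E_1 = h²/(8m_eL²) = 1.205×10^-19 J.
|ΔE| = |6² − 5²|·E_1 = 11·1.205×10^-19 J = 1.33×10^-18 J.

|ΔE| = 1.33×10^-18 J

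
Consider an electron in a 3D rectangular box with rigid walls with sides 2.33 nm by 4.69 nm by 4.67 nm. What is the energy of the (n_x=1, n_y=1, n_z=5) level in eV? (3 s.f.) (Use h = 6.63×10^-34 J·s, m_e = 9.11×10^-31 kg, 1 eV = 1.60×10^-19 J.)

E = 0.519 eV

For a 3D rectangular well E = (h²/8m_e)·Σ n_i²/L_i² = (6.63×10^-34)²/(8·9.11×10^-31) · [1²/(2.33 nm)² + 1²/(4.69 nm)² + 5²/(4.67 nm)²].
Evaluating gives E = 8.299×10^-20 J = 0.519 eV.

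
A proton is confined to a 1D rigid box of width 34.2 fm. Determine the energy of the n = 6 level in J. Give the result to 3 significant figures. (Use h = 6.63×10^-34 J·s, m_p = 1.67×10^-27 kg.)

For an infinite well E_n = n²h²/(8m_pL²), so E_1 = h²/(8m_pL²) = (6.63×10^-34)²/(8·1.67×10^-27·(3.42×10^-14 m)²) = 2.813×10^-14 J.
Then E_6 = 6²·E_1 = 36·2.813×10^-14 J = 1.01×10^-12 J.

E_6 = 1.01×10^-12 J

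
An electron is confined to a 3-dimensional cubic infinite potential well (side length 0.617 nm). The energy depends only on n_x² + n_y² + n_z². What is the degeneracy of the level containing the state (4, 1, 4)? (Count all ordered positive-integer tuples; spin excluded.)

The level has n_x² + n_y² + n_z² = 33. The ordered positive-integer solutions are (1, 4, 4), (2, 2, 5), (2, 5, 2), (4, 1, 4), (4, 4, 1), (5, 2, 2).
That gives 6 states.

degeneracy = 6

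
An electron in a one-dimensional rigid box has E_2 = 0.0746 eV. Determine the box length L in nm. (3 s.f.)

From E_n = n²h²/(8m_eL²), L = n·h/√(8m_eE_n).
E_2 = 0.0746 eV = 1.195×10^-20 J, so L = 2·6.626×10^-34/√(8·9.109×10^-31·1.195×10^-20) = 4.49×10^-9 m = 4.49 nm.

L = 4.49 nm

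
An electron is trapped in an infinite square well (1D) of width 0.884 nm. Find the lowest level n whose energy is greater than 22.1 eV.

E_1 = h²/(8m_eL²) = 7.710×10^-20 J = 0.4813 eV.
Need n² > 22.1/0.4813 = 45.92, i.e. n > 6.776.
The smallest integer satisfying this is n = 7.

n = 7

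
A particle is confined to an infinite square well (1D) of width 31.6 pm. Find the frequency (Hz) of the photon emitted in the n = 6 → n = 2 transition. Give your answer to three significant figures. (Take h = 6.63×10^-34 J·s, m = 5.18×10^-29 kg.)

E_1 = h²/(8mL²) = 1.062×10^-18 J and ΔE = (6² − 2²)E_1 = 3.398×10^-17 J.
f = ΔE/h = 3.398×10^-17/6.63×10^-34 = 5.13×10^16 Hz.

f = 5.13×10^16 Hz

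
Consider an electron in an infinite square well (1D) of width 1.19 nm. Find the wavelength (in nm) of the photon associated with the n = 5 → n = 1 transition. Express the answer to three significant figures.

λ = 195 nm

E_1 = h²/(8m_eL²) = 4.254×10^-20 J, so ΔE = (5² − 1²)E_1 = 1.021×10^-18 J.
λ = hc/ΔE = (6.626×10^-34·2.998×10^8)/1.021×10^-18 = 1.95×10^-7 m = 195 nm.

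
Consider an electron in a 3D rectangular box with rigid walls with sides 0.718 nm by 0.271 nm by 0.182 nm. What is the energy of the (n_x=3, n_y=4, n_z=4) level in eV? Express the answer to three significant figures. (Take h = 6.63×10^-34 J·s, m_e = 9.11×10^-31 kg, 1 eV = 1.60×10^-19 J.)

E = 271 eV

For a 3D rectangular well E = (h²/8m_e)·Σ n_i²/L_i² = (6.63×10^-34)²/(8·9.11×10^-31) · [3²/(0.718 nm)² + 4²/(0.271 nm)² + 4²/(0.182 nm)²].
Evaluating gives E = 4.333×10^-17 J = 271 eV.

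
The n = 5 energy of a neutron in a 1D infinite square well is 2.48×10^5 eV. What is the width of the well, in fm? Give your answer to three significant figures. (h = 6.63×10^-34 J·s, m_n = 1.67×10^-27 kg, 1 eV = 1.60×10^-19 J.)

From E_n = n²h²/(8m_nL²), L = n·h/√(8m_nE_n).
E_5 = 2.48×10^5 eV = 3.968×10^-14 J, so L = 5·6.63×10^-34/√(8·1.67×10^-27·3.968×10^-14) = 1.44×10^-13 m = 144 fm.

L = 144 fm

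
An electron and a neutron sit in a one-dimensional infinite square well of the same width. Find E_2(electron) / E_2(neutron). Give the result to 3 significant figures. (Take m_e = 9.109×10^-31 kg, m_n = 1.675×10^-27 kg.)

E_n ∝ 1/m at fixed n and L, so the ratio is m_n/m_e = 1.675×10^-27/9.109×10^-31 = 1.84×10^3.

1.84×10^3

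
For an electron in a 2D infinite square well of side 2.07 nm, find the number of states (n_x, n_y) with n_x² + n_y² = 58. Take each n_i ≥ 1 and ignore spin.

degeneracy = 2

The level has n_x² + n_y² = 58. The ordered positive-integer solutions are (3, 7), (7, 3).
That gives 2 states.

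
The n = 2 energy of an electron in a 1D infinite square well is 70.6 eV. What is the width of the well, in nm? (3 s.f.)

From E_n = n²h²/(8m_eL²), L = n·h/√(8m_eE_n).
E_2 = 70.6 eV = 1.131×10^-17 J, so L = 2·6.626×10^-34/√(8·9.109×10^-31·1.131×10^-17) = 1.46×10^-10 m = 0.146 nm.

L = 0.146 nm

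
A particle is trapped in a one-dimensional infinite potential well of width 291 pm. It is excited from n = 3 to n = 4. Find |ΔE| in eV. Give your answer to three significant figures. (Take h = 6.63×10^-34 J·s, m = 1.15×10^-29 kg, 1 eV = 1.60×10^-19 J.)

|ΔE| = 2.47 eV

E_1 = h²/(8mL²) = 5.642×10^-20 J.
|ΔE| = |3² − 4²|·E_1 = 7·5.642×10^-20 J = 3.949×10^-19 J = 2.47 eV.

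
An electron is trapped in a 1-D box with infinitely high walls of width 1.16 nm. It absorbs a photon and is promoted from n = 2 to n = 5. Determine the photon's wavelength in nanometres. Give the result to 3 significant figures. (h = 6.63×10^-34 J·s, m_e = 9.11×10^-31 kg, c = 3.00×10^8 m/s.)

λ = 211 nm

E_1 = h²/(8m_eL²) = 4.482×10^-20 J, so ΔE = (5² − 2²)E_1 = 9.412×10^-19 J.
λ = hc/ΔE = (6.63×10^-34·3.00×10^8)/9.412×10^-19 = 2.11×10^-7 m = 211 nm.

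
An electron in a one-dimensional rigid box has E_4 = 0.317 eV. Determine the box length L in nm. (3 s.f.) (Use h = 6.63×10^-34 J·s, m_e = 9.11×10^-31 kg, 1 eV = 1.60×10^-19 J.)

L = 4.36 nm

From E_n = n²h²/(8m_eL²), L = n·h/√(8m_eE_n).
E_4 = 0.317 eV = 5.072×10^-20 J, so L = 4·6.63×10^-34/√(8·9.11×10^-31·5.072×10^-20) = 4.36×10^-9 m = 4.36 nm.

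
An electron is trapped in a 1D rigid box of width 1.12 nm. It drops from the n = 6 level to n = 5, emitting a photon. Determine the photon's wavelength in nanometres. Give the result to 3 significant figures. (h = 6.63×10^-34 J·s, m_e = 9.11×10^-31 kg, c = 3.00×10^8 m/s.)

λ = 376 nm

E_1 = h²/(8m_eL²) = 4.808×10^-20 J, so ΔE = (6² − 5²)E_1 = 5.289×10^-19 J.
λ = hc/ΔE = (6.63×10^-34·3.00×10^8)/5.289×10^-19 = 3.76×10^-7 m = 376 nm.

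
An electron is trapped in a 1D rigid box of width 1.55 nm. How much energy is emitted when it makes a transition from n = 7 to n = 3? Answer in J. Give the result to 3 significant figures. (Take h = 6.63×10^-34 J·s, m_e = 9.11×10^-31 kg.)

E_1 = h²/(8m_eL²) = 2.510×10^-20 J.
|ΔE| = |7² − 3²|·E_1 = 40·2.510×10^-20 J = 1.00×10^-18 J.

|ΔE| = 1.00×10^-18 J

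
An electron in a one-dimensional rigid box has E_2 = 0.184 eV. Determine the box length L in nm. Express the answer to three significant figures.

From E_n = n²h²/(8m_eL²), L = n·h/√(8m_eE_n).
E_2 = 0.184 eV = 2.948×10^-20 J, so L = 2·6.626×10^-34/√(8·9.109×10^-31·2.948×10^-20) = 2.86×10^-9 m = 2.86 nm.

L = 2.86 nm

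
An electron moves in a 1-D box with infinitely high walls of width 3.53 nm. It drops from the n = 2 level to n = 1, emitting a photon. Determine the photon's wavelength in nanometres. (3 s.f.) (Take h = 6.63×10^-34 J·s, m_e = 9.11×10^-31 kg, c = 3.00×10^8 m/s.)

λ = 1.37×10^4 nm

E_1 = h²/(8m_eL²) = 4.840×10^-21 J, so ΔE = (2² − 1²)E_1 = 1.452×10^-20 J.
λ = hc/ΔE = (6.63×10^-34·3.00×10^8)/1.452×10^-20 = 1.37×10^-5 m = 1.37×10^4 nm.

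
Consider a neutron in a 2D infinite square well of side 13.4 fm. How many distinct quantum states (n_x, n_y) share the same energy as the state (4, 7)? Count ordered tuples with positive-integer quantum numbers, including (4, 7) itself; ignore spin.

degeneracy = 4

The level has n_x² + n_y² = 65. The ordered positive-integer solutions are (1, 8), (4, 7), (7, 4), (8, 1).
That gives 4 states.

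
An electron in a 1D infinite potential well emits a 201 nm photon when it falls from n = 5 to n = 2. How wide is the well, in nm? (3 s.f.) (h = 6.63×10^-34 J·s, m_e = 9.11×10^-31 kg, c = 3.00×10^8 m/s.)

L = 1.13 nm

The photon carries ΔE = hc/λ = 6.63×10^-34·3.00×10^8/2.01×10^-7 m = 9.896×10^-19 J.
Since ΔE = (5² − 2²)E_1, E_1 = 4.712×10^-20 J, and L = h/√(8m_eE_1) = 1.13×10^-9 m = 1.13 nm.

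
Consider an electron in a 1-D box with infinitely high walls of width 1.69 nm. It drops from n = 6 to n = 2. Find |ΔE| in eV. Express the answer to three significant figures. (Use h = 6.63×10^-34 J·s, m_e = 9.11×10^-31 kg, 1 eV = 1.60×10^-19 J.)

E_1 = h²/(8m_eL²) = 2.112×10^-20 J.
|ΔE| = |6² − 2²|·E_1 = 32·2.112×10^-20 J = 6.758×10^-19 J = 4.22 eV.

|ΔE| = 4.22 eV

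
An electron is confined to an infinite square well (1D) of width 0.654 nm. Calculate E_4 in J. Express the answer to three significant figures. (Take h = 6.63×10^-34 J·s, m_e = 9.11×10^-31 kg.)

For an infinite well E_n = n²h²/(8m_eL²), so E_1 = h²/(8m_eL²) = (6.63×10^-34)²/(8·9.11×10^-31·(6.54×10^-10 m)²) = 1.410×10^-19 J.
Then E_4 = 4²·E_1 = 16·1.410×10^-19 J = 2.26×10^-18 J.

E_4 = 2.26×10^-18 J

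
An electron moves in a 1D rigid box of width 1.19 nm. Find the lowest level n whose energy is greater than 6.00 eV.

n = 5

E_1 = h²/(8m_eL²) = 4.254×10^-20 J = 0.2655 eV.
Need n² > 6.00/0.2655 = 22.60, i.e. n > 4.754.
The smallest integer satisfying this is n = 5.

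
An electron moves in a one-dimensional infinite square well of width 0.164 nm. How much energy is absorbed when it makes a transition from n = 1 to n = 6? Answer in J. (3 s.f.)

E_1 = h²/(8m_eL²) = 2.240×10^-18 J.
|ΔE| = |1² − 6²|·E_1 = 35·2.240×10^-18 J = 7.84×10^-17 J.

|ΔE| = 7.84×10^-17 J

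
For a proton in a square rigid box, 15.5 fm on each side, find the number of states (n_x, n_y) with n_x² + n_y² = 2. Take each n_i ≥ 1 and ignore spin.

degeneracy = 1

The level has n_x² + n_y² = 2. The ordered positive-integer solutions are (1, 1).
That gives 1 state.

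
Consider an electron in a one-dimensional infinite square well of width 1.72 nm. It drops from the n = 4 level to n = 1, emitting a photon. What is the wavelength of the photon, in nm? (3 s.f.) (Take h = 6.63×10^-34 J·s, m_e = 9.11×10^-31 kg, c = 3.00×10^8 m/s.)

E_1 = h²/(8m_eL²) = 2.039×10^-20 J, so ΔE = (4² − 1²)E_1 = 3.058×10^-19 J.
λ = hc/ΔE = (6.63×10^-34·3.00×10^8)/3.058×10^-19 = 6.50×10^-7 m = 650 nm.

λ = 650 nm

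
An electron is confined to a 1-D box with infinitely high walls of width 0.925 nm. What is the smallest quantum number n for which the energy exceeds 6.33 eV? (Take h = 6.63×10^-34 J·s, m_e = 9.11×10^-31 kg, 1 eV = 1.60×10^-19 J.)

n = 4

E_1 = h²/(8m_eL²) = 7.049×10^-20 J = 0.4406 eV.
Need n² > 6.33/0.4406 = 14.37, i.e. n > 3.791.
The smallest integer satisfying this is n = 4.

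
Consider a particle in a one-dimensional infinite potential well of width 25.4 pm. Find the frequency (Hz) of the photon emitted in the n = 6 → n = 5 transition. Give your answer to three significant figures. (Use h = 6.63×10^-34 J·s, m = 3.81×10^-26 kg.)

f = 3.71×10^13 Hz

E_1 = h²/(8mL²) = 2.235×10^-21 J and ΔE = (6² − 5²)E_1 = 2.458×10^-20 J.
f = ΔE/h = 2.458×10^-20/6.63×10^-34 = 3.71×10^13 Hz.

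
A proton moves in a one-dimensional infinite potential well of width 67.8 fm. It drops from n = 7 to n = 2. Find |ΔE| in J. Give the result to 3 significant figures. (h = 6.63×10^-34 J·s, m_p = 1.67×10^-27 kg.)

|ΔE| = 3.22×10^-13 J

E_1 = h²/(8m_pL²) = 7.157×10^-15 J.
|ΔE| = |7² − 2²|·E_1 = 45·7.157×10^-15 J = 3.22×10^-13 J.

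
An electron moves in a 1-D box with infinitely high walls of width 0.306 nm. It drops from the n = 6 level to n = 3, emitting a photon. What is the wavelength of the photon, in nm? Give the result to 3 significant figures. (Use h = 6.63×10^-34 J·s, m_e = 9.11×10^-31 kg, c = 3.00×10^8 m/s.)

λ = 11.4 nm

E_1 = h²/(8m_eL²) = 6.441×10^-19 J, so ΔE = (6² − 3²)E_1 = 1.739×10^-17 J.
λ = hc/ΔE = (6.63×10^-34·3.00×10^8)/1.739×10^-17 = 1.14×10^-8 m = 11.4 nm.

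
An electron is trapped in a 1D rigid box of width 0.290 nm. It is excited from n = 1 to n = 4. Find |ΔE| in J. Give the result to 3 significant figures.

E_1 = h²/(8m_eL²) = 7.164×10^-19 J.
|ΔE| = |1² − 4²|·E_1 = 15·7.164×10^-19 J = 1.07×10^-17 J.

|ΔE| = 1.07×10^-17 J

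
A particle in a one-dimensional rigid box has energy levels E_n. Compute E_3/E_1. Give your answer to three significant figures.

9.00

E_n ∝ n², so E_3/E_1 = 3²/1² = 9/1 = 9.00.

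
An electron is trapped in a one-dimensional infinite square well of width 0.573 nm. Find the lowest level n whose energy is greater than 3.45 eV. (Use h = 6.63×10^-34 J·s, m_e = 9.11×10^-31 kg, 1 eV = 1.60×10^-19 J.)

n = 2

E_1 = h²/(8m_eL²) = 1.837×10^-19 J = 1.148 eV.
Need n² > 3.45/1.148 = 3.005, i.e. n > 1.733.
The smallest integer satisfying this is n = 2.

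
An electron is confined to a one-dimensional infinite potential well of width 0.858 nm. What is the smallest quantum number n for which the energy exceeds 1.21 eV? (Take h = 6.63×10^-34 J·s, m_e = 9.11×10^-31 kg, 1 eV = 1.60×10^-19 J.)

E_1 = h²/(8m_eL²) = 8.193×10^-20 J = 0.5121 eV.
Need n² > 1.21/0.5121 = 2.363, i.e. n > 1.537.
The smallest integer satisfying this is n = 2.

n = 2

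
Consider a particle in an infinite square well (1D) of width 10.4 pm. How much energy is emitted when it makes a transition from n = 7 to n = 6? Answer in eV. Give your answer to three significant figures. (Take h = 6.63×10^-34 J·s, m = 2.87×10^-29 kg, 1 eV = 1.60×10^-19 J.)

|ΔE| = 1.44×10^3 eV

E_1 = h²/(8mL²) = 1.770×10^-17 J.
|ΔE| = |7² − 6²|·E_1 = 13·1.770×10^-17 J = 2.301×10^-16 J = 1.44×10^3 eV.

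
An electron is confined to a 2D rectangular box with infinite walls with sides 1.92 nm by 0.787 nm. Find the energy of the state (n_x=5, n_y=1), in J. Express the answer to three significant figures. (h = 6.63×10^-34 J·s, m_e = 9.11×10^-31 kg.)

For a 2D rectangular well E = (h²/8m_e)·Σ n_i²/L_i² = (6.63×10^-34)²/(8·9.11×10^-31) · [5²/(1.92 nm)² + 1²/(0.787 nm)²].
Evaluating gives E = 5.06×10^-19 J.

E = 5.06×10^-19 J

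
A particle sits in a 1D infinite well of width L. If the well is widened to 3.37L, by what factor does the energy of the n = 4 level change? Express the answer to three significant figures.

E_n ∝ 1/L², so the energy scales by 1/3.37² = 0.0881.

0.0881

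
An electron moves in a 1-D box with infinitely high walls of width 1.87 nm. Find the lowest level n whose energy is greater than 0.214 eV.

n = 2

E_1 = h²/(8m_eL²) = 1.723×10^-20 J = 0.1076 eV.
Need n² > 0.214/0.1076 = 1.989, i.e. n > 1.410.
The smallest integer satisfying this is n = 2.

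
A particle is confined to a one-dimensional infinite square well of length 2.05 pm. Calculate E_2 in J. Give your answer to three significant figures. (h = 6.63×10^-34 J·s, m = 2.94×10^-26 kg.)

For an infinite well E_n = n²h²/(8mL²), so E_1 = h²/(8mL²) = (6.63×10^-34)²/(8·2.94×10^-26·(2.05×10^-12 m)²) = 4.447×10^-19 J.
Then E_2 = 2²·E_1 = 4·4.447×10^-19 J = 1.78×10^-18 J.

E_2 = 1.78×10^-18 J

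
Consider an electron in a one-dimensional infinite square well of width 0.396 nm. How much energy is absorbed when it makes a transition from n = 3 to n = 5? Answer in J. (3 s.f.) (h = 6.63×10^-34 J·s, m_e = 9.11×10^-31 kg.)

|ΔE| = 6.15×10^-18 J

E_1 = h²/(8m_eL²) = 3.846×10^-19 J.
|ΔE| = |3² − 5²|·E_1 = 16·3.846×10^-19 J = 6.15×10^-18 J.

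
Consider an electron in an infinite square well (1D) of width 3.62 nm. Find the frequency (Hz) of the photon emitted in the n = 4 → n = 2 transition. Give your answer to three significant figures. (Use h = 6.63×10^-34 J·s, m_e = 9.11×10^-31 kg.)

f = 8.33×10^13 Hz

E_1 = h²/(8m_eL²) = 4.603×10^-21 J and ΔE = (4² − 2²)E_1 = 5.524×10^-20 J.
f = ΔE/h = 5.524×10^-20/6.63×10^-34 = 8.33×10^13 Hz.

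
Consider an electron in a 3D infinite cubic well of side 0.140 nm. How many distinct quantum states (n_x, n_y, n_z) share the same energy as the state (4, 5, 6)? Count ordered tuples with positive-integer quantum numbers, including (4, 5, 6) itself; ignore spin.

degeneracy = 12

The level has n_x² + n_y² + n_z² = 77. The ordered positive-integer solutions are (2, 3, 8), (2, 8, 3), (3, 2, 8), (3, 8, 2), (4, 5, 6), (4, 6, 5), (5, 4, 6), (5, 6, 4), (6, 4, 5), (6, 5, 4), (8, 2, 3), (8, 3, 2).
That gives 12 states.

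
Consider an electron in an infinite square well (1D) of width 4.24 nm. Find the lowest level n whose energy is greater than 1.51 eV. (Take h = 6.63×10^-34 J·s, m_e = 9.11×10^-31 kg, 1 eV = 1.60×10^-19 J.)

n = 9

E_1 = h²/(8m_eL²) = 3.355×10^-21 J = 0.02097 eV.
Need n² > 1.51/0.02097 = 72.01, i.e. n > 8.486.
The smallest integer satisfying this is n = 9.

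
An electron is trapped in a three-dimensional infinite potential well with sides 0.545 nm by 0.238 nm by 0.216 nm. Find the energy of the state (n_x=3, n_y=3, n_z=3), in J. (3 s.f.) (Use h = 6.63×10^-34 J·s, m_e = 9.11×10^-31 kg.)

For a 3D rectangular well E = (h²/8m_e)·Σ n_i²/L_i² = (6.63×10^-34)²/(8·9.11×10^-31) · [3²/(0.545 nm)² + 3²/(0.238 nm)² + 3²/(0.216 nm)²].
Evaluating gives E = 2.30×10^-17 J.

E = 2.30×10^-17 J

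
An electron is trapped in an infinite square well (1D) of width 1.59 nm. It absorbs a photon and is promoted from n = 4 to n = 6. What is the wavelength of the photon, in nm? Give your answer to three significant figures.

λ = 417 nm

E_1 = h²/(8m_eL²) = 2.383×10^-20 J, so ΔE = (6² − 4²)E_1 = 4.766×10^-19 J.
λ = hc/ΔE = (6.626×10^-34·2.998×10^8)/4.766×10^-19 = 4.17×10^-7 m = 417 nm.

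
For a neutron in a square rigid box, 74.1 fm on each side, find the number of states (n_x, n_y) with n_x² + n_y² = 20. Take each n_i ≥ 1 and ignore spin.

degeneracy = 2

The level has n_x² + n_y² = 20. The ordered positive-integer solutions are (2, 4), (4, 2).
That gives 2 states.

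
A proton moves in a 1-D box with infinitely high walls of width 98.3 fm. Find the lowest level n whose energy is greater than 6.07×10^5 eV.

E_1 = h²/(8m_pL²) = 3.395×10^-15 J = 2.119×10^4 eV.
Need n² > 6.07×10^5/2.119×10^4 = 28.65, i.e. n > 5.353.
The smallest integer satisfying this is n = 6.

n = 6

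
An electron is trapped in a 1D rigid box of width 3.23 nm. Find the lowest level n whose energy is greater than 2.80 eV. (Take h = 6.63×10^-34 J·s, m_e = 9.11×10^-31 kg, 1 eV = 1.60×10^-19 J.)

n = 9

E_1 = h²/(8m_eL²) = 5.781×10^-21 J = 0.03613 eV.
Need n² > 2.80/0.03613 = 77.50, i.e. n > 8.803.
The smallest integer satisfying this is n = 9.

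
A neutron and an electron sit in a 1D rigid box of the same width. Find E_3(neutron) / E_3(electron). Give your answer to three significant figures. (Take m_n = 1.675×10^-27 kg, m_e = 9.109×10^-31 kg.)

E_n ∝ 1/m at fixed n and L, so the ratio is m_e/m_n = 9.109×10^-31/1.675×10^-27 = 5.44×10^-4.

5.44×10^-4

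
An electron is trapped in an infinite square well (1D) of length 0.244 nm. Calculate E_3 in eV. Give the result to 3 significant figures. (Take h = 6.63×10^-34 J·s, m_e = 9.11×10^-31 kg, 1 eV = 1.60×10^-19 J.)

E_3 = 57.0 eV

For an infinite well E_n = n²h²/(8m_eL²), so E_1 = h²/(8m_eL²) = (6.63×10^-34)²/(8·9.11×10^-31·(2.44×10^-10 m)²) = 1.013×10^-18 J.
Then E_3 = 3²·E_1 = 9·1.013×10^-18 J = 9.117×10^-18 J.
Converting, E_3 = 9.117×10^-18 J / (1.60×10^-19 J/eV) = 57.0 eV.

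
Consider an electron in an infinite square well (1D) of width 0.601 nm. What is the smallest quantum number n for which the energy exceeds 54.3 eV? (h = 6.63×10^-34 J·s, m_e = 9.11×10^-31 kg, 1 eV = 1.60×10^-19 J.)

n = 8

E_1 = h²/(8m_eL²) = 1.670×10^-19 J = 1.044 eV.
Need n² > 54.3/1.044 = 52.01, i.e. n > 7.212.
The smallest integer satisfying this is n = 8.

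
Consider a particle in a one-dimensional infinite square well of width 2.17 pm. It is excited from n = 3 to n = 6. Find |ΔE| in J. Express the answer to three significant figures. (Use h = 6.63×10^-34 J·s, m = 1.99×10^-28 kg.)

E_1 = h²/(8mL²) = 5.864×10^-17 J.
|ΔE| = |3² − 6²|·E_1 = 27·5.864×10^-17 J = 1.58×10^-15 J.

|ΔE| = 1.58×10^-15 J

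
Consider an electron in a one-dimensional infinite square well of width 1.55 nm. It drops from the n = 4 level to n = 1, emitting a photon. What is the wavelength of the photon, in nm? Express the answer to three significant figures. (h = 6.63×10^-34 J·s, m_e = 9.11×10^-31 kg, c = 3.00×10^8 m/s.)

E_1 = h²/(8m_eL²) = 2.510×10^-20 J, so ΔE = (4² − 1²)E_1 = 3.765×10^-19 J.
λ = hc/ΔE = (6.63×10^-34·3.00×10^8)/3.765×10^-19 = 5.28×10^-7 m = 528 nm.

λ = 528 nm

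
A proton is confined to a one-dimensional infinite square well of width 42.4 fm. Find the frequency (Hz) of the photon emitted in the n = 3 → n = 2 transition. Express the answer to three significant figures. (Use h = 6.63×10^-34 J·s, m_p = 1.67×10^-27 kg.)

E_1 = h²/(8m_pL²) = 1.830×10^-14 J and ΔE = (3² − 2²)E_1 = 9.150×10^-14 J.
f = ΔE/h = 9.150×10^-14/6.63×10^-34 = 1.38×10^20 Hz.

f = 1.38×10^20 Hz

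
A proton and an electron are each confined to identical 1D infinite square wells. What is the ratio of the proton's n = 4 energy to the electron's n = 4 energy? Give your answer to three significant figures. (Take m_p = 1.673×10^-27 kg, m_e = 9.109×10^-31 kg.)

5.44×10^-4

E_n ∝ 1/m at fixed n and L, so the ratio is m_e/m_p = 9.109×10^-31/1.673×10^-27 = 5.44×10^-4.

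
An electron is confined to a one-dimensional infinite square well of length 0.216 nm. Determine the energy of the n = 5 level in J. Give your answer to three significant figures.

E_5 = 3.23×10^-17 J

For an infinite well E_n = n²h²/(8m_eL²), so E_1 = h²/(8m_eL²) = (6.626×10^-34)²/(8·9.109×10^-31·(2.16×10^-10 m)²) = 1.291×10^-18 J.
Then E_5 = 5²·E_1 = 25·1.291×10^-18 J = 3.23×10^-17 J.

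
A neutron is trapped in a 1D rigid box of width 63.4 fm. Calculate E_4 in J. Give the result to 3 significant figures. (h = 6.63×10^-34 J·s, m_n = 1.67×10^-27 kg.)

For an infinite well E_n = n²h²/(8m_nL²), so E_1 = h²/(8m_nL²) = (6.63×10^-34)²/(8·1.67×10^-27·(6.34×10^-14 m)²) = 8.185×10^-15 J.
Then E_4 = 4²·E_1 = 16·8.185×10^-15 J = 1.31×10^-13 J.

E_4 = 1.31×10^-13 J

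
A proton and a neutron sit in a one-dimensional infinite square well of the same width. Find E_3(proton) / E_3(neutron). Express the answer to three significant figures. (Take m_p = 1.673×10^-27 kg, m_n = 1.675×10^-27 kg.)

1.00

E_n ∝ 1/m at fixed n and L, so the ratio is m_n/m_p = 1.675×10^-27/1.673×10^-27 = 1.00.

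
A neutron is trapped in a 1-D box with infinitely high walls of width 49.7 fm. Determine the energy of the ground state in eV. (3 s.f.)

For an infinite well E_n = n²h²/(8m_nL²), so E_1 = h²/(8m_nL²) = (6.626×10^-34)²/(8·1.675×10^-27·(4.97×10^-14 m)²) = 1.326×10^-14 J.
Converting, E_1 = 1.326×10^-14 J / (1.602×10^-19 J/eV) = 8.28×10^4 eV.

E_1 = 8.28×10^4 eV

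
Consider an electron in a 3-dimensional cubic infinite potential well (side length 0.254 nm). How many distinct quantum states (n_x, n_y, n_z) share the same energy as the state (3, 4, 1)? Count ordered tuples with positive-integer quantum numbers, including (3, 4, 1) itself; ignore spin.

degeneracy = 6

The level has n_x² + n_y² + n_z² = 26. The ordered positive-integer solutions are (1, 3, 4), (1, 4, 3), (3, 1, 4), (3, 4, 1), (4, 1, 3), (4, 3, 1).
That gives 6 states.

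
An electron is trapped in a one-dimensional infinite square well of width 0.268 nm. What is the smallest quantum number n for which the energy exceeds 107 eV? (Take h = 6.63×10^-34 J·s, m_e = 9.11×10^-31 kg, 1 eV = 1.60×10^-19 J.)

E_1 = h²/(8m_eL²) = 8.397×10^-19 J = 5.248 eV.
Need n² > 107/5.248 = 20.39, i.e. n > 4.516.
The smallest integer satisfying this is n = 5.

n = 5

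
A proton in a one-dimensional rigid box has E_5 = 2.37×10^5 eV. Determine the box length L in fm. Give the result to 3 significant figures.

L = 147 fm

From E_n = n²h²/(8m_pL²), L = n·h/√(8m_pE_n).
E_5 = 2.37×10^5 eV = 3.797×10^-14 J, so L = 5·6.626×10^-34/√(8·1.673×10^-27·3.797×10^-14) = 1.47×10^-13 m = 147 fm.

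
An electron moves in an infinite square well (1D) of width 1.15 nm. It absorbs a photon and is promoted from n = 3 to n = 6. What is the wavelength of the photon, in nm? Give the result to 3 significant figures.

λ = 162 nm

E_1 = h²/(8m_eL²) = 4.556×10^-20 J, so ΔE = (6² − 3²)E_1 = 1.230×10^-18 J.
λ = hc/ΔE = (6.626×10^-34·2.998×10^8)/1.230×10^-18 = 1.62×10^-7 m = 162 nm.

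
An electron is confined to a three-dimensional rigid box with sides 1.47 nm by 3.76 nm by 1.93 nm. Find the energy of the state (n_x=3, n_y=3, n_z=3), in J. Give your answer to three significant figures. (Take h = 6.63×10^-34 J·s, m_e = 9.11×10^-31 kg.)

E = 4.35×10^-19 J

For a 3D rectangular well E = (h²/8m_e)·Σ n_i²/L_i² = (6.63×10^-34)²/(8·9.11×10^-31) · [3²/(1.47 nm)² + 3²/(3.76 nm)² + 3²/(1.93 nm)²].
Evaluating gives E = 4.35×10^-19 J.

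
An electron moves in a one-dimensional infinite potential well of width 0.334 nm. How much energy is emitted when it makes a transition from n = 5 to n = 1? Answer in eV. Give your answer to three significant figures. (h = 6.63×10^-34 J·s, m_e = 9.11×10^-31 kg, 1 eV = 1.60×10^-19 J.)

E_1 = h²/(8m_eL²) = 5.407×10^-19 J.
|ΔE| = |5² − 1²|·E_1 = 24·5.407×10^-19 J = 1.298×10^-17 J = 81.1 eV.

|ΔE| = 81.1 eV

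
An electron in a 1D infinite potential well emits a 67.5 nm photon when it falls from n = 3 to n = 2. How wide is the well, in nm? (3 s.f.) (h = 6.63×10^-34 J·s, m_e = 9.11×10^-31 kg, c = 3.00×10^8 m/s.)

The photon carries ΔE = hc/λ = 6.63×10^-34·3.00×10^8/6.75×10^-8 m = 2.947×10^-18 J.
Since ΔE = (3² − 2²)E_1, E_1 = 5.894×10^-19 J, and L = h/√(8m_eE_1) = 3.20×10^-10 m = 0.320 nm.

L = 0.320 nm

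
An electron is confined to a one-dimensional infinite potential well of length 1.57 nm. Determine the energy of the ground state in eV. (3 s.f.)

For an infinite well E_n = n²h²/(8m_eL²), so E_1 = h²/(8m_eL²) = (6.626×10^-34)²/(8·9.109×10^-31·(1.57×10^-9 m)²) = 2.444×10^-20 J.
Converting, E_1 = 2.444×10^-20 J / (1.602×10^-19 J/eV) = 0.153 eV.

E_1 = 0.153 eV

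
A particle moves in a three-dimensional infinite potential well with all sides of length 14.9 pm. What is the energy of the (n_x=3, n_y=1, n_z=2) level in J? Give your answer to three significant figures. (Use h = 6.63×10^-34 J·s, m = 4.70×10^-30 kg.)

E = 7.37×10^-16 J

For a 3D rectangular well E = (h²/8m)·Σ n_i²/L_i² = (6.63×10^-34)²/(8·4.70×10^-30) · [3²/(14.9 pm)² + 1²/(14.9 pm)² + 2²/(14.9 pm)²].
Evaluating gives E = 7.37×10^-16 J.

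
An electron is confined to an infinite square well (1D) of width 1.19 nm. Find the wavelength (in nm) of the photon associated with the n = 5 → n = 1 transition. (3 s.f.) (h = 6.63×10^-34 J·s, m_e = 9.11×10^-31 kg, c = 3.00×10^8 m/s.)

λ = 195 nm

E_1 = h²/(8m_eL²) = 4.259×10^-20 J, so ΔE = (5² − 1²)E_1 = 1.022×10^-18 J.
λ = hc/ΔE = (6.63×10^-34·3.00×10^8)/1.022×10^-18 = 1.95×10^-7 m = 195 nm.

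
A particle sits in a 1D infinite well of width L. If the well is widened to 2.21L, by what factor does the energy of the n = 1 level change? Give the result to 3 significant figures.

0.205

E_n ∝ 1/L², so the energy scales by 1/2.21² = 0.205.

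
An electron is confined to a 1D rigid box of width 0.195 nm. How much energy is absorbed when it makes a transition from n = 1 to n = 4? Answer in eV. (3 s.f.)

|ΔE| = 148 eV

E_1 = h²/(8m_eL²) = 1.584×10^-18 J.
|ΔE| = |1² − 4²|·E_1 = 15·1.584×10^-18 J = 2.376×10^-17 J = 148 eV.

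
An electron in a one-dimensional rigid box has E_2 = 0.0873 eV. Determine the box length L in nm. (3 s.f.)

L = 4.15 nm

From E_n = n²h²/(8m_eL²), L = n·h/√(8m_eE_n).
E_2 = 0.0873 eV = 1.399×10^-20 J, so L = 2·6.626×10^-34/√(8·9.109×10^-31·1.399×10^-20) = 4.15×10^-9 m = 4.15 nm.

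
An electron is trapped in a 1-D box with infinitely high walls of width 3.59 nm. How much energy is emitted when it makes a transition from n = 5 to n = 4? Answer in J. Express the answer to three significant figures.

|ΔE| = 4.21×10^-20 J

E_1 = h²/(8m_eL²) = 4.675×10^-21 J.
|ΔE| = |5² − 4²|·E_1 = 9·4.675×10^-21 J = 4.21×10^-20 J.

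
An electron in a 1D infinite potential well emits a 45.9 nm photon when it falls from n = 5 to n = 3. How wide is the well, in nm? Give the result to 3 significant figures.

The photon carries ΔE = hc/λ = 6.626×10^-34·2.998×10^8/4.59×10^-8 m = 4.328×10^-18 J.
Since ΔE = (5² − 3²)E_1, E_1 = 2.705×10^-19 J, and L = h/√(8m_eE_1) = 4.72×10^-10 m = 0.472 nm.

L = 0.472 nm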